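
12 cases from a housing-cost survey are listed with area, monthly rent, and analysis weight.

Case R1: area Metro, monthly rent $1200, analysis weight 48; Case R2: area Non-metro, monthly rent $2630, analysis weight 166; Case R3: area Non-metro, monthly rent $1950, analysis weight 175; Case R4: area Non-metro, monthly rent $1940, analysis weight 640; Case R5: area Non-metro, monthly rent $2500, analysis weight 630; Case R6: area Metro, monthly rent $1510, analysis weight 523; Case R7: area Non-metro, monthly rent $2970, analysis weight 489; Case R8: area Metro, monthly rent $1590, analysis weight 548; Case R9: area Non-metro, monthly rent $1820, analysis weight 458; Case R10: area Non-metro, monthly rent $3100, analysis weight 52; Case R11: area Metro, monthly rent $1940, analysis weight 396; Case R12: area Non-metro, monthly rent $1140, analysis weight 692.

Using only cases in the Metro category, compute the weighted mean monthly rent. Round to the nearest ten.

Metro rows: R1, R6, R8, R11
Weighted sum = 1200×48 + 1510×523 + 1590×548 + 1940×396
  = 2486890
Sum of weights = 48 + 523 + 548 + 396 = 1515
Weighted mean = 2486890 / 1515 = 1641.5116

1640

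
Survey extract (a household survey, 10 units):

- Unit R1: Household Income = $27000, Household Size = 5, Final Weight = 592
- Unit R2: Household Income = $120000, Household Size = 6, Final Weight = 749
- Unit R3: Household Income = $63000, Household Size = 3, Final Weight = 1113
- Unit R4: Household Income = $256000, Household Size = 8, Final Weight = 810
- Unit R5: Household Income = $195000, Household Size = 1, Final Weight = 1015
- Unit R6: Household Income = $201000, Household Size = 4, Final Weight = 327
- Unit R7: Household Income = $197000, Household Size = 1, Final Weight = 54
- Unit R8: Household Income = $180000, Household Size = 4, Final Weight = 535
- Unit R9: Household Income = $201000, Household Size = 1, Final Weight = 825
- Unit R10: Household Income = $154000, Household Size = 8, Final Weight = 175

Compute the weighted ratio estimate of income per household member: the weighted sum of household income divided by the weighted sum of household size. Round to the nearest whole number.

Σ wᵢ·y = 27000×592 + 120000×749 + 63000×1113 + 256000×810 + 195000×1015 + 201000×327 + 197000×54 + 180000×535 + 201000×825 + 154000×175
  = 15984000 + 89880000 + 70119000 + 207360000 + 197925000 + 65727000 + 10638000 + 96300000 + 165825000 + 26950000 = 946708000
Σ wᵢ·x = 5×592 + 6×749 + 3×1113 + 8×810 + 1×1015 + 4×327 + 1×54 + 4×535 + 1×825 + 8×175
  = 2960 + 4494 + 3339 + 6480 + 1015 + 1308 + 54 + 2140 + 825 + 1400 = 24015
Ratio = 946708000 / 24015 = 39421.528

39422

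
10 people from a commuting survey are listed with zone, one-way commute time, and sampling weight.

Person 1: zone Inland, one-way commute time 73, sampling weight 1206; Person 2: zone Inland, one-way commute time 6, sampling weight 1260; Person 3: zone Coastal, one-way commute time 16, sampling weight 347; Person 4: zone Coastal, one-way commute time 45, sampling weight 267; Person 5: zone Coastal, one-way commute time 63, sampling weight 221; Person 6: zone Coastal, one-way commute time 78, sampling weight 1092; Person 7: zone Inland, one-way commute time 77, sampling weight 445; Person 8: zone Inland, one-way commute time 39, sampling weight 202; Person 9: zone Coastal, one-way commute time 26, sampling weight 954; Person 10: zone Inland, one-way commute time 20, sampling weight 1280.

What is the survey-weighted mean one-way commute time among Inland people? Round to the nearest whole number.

Inland rows: 1, 2, 7, 8, 10
Weighted sum = 73×1206 + 6×1260 + 77×445 + 39×202 + 20×1280
  = 163341
Sum of weights = 1206 + 1260 + 445 + 202 + 1280 = 4393
Weighted mean = 163341 / 4393 = 37.182108

37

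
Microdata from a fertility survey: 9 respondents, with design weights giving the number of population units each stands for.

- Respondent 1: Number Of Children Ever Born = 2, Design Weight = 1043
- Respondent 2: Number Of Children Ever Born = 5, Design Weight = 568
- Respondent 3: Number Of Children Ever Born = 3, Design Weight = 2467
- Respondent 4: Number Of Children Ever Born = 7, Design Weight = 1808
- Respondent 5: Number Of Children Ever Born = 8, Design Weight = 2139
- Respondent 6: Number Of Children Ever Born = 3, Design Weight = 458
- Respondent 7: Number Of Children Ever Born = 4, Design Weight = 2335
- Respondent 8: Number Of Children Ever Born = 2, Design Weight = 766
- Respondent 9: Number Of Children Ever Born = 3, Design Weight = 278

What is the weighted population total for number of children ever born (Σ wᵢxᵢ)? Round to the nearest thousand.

55000

Weighted total = 2×1043 + 5×568 + 3×2467 + 7×1808 + 8×2139 + 3×458 + 4×2335 + 2×766 + 3×278
  = 2086 + 2840 + 7401 + 12656 + 17112 + 1374 + 9340 + 1532 + 834 = 55175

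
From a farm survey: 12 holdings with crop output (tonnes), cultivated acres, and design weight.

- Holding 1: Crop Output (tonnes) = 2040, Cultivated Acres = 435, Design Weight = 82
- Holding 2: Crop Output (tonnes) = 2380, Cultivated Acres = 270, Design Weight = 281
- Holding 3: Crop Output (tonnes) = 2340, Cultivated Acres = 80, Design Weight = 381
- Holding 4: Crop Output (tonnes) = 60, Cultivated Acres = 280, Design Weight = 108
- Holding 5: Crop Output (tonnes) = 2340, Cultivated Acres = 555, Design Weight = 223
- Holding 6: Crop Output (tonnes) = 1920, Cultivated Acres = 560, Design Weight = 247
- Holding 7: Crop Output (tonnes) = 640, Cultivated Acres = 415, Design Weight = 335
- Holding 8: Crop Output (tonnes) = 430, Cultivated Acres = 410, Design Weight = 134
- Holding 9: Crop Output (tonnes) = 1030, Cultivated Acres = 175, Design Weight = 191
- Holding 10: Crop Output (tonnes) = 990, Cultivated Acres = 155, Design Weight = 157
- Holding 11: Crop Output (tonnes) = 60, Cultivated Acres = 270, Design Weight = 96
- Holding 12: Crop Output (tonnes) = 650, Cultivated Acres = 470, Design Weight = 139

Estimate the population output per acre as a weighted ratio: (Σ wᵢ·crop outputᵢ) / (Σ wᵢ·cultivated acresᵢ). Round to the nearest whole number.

4

Σ wᵢ·y = 2040×82 + 2380×281 + 2340×381 + 60×108 + 2340×223 + 1920×247 + 640×335 + 430×134 + 1030×191 + 990×157 + 60×96 + 650×139
  = 3450430
Σ wᵢ·x = 435×82 + 270×281 + 80×381 + 280×108 + 555×223 + 560×247 + 415×335 + 410×134 + 175×191 + 155×157 + 270×96 + 470×139
  = 35670 + 75870 + 30480 + 30240 + 123765 + 138320 + 139025 + 54940 + 33425 + 24335 + 25920 + 65330 = 777320
Ratio = 3450430 / 777320 = 4.4388797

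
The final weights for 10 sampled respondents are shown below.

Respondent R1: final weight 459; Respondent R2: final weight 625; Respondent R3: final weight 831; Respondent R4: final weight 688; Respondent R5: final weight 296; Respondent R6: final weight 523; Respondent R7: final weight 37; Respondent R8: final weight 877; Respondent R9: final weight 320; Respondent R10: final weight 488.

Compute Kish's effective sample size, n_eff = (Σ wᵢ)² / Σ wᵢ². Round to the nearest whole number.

8

Σ wᵢ = 459 + 625 + 831 + 688 + 296 + 523 + 37 + 877 + 320 + 488 = 5144
Σ wᵢ² = 210681 + 390625 + 690561 + 473344 + 87616 + 273529 + 1369 + 769129 + 102400 + 238144 = 3237398
n_eff = 5144² / 3237398 = 26460736 / 3237398 = 8.1734578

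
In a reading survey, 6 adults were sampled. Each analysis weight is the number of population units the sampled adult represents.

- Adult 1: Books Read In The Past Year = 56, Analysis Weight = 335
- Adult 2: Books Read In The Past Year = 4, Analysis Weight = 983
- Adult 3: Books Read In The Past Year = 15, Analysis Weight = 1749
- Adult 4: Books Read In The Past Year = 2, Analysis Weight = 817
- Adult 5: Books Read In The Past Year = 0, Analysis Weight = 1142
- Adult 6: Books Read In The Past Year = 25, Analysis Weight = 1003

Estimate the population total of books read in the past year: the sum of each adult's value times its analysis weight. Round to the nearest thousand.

76000

Weighted total = 56×335 + 4×983 + 15×1749 + 2×817 + 0×1142 + 25×1003
  = 75636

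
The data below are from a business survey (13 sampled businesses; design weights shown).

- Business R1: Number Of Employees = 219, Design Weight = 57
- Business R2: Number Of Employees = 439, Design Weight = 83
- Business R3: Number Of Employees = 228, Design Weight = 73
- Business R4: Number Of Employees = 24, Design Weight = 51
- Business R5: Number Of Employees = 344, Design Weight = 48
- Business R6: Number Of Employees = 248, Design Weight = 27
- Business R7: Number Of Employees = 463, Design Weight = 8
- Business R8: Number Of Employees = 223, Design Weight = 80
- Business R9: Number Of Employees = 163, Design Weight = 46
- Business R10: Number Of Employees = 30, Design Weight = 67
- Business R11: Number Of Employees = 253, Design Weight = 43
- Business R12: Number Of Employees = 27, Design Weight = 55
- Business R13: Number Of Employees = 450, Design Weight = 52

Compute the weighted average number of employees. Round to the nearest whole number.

Weighted sum = 156812
Sum of weights = 690
Weighted mean = 156812 / 690 = 227.26377

227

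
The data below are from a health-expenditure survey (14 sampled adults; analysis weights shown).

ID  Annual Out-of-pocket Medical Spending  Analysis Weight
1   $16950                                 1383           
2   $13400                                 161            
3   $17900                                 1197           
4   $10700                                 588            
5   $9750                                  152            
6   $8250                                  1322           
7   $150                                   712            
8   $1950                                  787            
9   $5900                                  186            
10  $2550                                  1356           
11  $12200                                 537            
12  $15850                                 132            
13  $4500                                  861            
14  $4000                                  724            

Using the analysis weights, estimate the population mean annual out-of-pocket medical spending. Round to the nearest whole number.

Weighted sum = 87316400
Sum of weights = 10098
Weighted mean = 87316400 / 10098 = 8646.9004

8647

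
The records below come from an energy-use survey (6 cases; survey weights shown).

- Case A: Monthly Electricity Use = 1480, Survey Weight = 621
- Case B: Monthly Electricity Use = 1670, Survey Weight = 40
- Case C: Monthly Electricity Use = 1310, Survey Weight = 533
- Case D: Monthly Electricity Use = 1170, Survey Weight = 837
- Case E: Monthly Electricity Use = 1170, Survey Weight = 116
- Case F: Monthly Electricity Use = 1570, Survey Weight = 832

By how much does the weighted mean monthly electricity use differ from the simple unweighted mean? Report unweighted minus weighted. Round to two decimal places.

16.90

Unweighted sum = 1480 + 1670 + 1310 + 1170 + 1170 + 1570 = 8370
Unweighted mean = 8370 / 6 = 1395
Weighted sum = 1480×621 + 1670×40 + 1310×533 + 1170×837 + 1170×116 + 1570×832
  = 919080 + 66800 + 698230 + 979290 + 135720 + 1306240 = 4105360
Sum of weights = 621 + 40 + 533 + 837 + 116 + 832 = 2979
Weighted mean = 4105360 / 2979 = 1378.1
Difference (unweighted minus weighted) = 16.899966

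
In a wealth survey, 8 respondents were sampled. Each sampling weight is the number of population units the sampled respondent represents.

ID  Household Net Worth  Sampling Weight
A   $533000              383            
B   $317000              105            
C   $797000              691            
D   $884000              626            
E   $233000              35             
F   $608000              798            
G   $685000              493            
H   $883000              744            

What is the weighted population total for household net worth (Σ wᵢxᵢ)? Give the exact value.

2829531000

Weighted total = 2829531000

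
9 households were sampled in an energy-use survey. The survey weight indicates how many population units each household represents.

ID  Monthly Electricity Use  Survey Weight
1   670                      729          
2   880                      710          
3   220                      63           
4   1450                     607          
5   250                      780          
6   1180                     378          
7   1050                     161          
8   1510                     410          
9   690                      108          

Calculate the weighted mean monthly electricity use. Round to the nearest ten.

Weighted sum = 670×729 + 880×710 + 220×63 + 1450×607 + 250×780 + 1180×378 + 1050×161 + 1510×410 + 690×108
  = 488430 + 624800 + 13860 + 880150 + 195000 + 446040 + 169050 + 619100 + 74520 = 3510950
Sum of weights = 729 + 710 + 63 + 607 + 780 + 378 + 161 + 410 + 108 = 3946
Weighted mean = 3510950 / 3946 = 889.74911

890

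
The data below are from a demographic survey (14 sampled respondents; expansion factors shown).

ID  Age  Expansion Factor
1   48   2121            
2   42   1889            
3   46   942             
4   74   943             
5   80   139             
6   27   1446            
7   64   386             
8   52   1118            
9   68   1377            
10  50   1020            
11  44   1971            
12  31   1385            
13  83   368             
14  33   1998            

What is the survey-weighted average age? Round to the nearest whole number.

Weighted sum = 798035
Sum of weights = 17103
Weighted mean = 798035 / 17103 = 46.660527

47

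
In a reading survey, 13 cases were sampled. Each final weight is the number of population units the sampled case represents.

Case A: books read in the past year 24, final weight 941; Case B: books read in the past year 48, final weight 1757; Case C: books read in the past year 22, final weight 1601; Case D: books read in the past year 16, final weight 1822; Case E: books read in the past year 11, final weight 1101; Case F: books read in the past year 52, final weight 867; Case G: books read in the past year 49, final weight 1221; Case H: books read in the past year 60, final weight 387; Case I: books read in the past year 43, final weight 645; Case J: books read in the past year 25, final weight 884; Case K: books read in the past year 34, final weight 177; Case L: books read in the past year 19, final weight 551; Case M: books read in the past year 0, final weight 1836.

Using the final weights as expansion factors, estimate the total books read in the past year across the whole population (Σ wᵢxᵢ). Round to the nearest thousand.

Weighted total = 377860

378000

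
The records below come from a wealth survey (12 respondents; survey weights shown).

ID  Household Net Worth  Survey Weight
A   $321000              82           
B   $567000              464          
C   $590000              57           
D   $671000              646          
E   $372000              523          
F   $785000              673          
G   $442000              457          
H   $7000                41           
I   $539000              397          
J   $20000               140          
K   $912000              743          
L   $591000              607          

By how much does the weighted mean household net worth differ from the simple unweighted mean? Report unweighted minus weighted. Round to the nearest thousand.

-123000

Unweighted sum = 321000 + 567000 + 590000 + 671000 + 372000 + 785000 + 442000 + 7000 + 539000 + 20000 + 912000 + 591000 = 5817000
Unweighted mean = 5817000 / 12 = 484750
Weighted sum = 321000×82 + 567000×464 + 590000×57 + 671000×646 + 372000×523 + 785000×673 + 442000×457 + 7000×41 + 539000×397 + 20000×140 + 912000×743 + 591000×607
  = 2934784000
Sum of weights = 82 + 464 + 57 + 646 + 523 + 673 + 457 + 41 + 397 + 140 + 743 + 607 = 4830
Weighted mean = 2934784000 / 4830 = 607615.73
Difference (unweighted minus weighted) = -122865.73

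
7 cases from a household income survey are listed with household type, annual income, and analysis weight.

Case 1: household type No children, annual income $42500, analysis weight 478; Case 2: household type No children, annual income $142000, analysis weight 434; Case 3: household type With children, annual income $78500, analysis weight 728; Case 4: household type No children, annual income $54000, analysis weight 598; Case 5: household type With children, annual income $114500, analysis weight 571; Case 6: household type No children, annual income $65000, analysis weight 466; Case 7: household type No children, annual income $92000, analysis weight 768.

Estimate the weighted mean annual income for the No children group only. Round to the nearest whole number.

78419

No children rows: 1, 2, 4, 6, 7
Weighted sum = 42500×478 + 142000×434 + 54000×598 + 65000×466 + 92000×768
  = 215181000
Sum of weights = 478 + 434 + 598 + 466 + 768 = 2744
Weighted mean = 215181000 / 2744 = 78418.732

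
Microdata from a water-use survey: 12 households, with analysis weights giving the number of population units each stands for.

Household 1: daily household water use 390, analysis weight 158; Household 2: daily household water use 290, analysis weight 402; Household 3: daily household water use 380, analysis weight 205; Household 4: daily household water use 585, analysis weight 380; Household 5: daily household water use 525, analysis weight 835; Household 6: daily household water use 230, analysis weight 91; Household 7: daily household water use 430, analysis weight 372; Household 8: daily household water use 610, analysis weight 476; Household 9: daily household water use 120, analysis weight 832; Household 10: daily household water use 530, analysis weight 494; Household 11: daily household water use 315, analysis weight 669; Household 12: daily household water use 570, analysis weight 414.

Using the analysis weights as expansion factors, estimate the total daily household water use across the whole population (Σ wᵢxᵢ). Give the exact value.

2196400

Weighted total = 2196400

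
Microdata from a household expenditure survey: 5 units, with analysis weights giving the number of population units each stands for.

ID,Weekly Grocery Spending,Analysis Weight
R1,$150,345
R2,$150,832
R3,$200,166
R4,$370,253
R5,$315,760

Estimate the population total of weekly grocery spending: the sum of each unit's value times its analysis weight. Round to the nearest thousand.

Weighted total = 542760

543000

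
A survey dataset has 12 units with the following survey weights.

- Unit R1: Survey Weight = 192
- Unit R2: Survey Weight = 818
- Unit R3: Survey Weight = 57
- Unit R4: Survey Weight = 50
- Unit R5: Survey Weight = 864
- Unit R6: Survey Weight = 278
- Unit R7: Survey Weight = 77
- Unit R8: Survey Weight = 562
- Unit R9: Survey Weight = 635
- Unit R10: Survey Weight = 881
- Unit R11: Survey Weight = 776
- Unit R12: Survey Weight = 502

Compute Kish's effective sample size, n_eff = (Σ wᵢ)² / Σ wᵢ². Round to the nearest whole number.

Σ wᵢ = 5692
Σ wᵢ² = 3890856
n_eff = 5692² / 3890856 = 32398864 / 3890856 = 8.3269245

8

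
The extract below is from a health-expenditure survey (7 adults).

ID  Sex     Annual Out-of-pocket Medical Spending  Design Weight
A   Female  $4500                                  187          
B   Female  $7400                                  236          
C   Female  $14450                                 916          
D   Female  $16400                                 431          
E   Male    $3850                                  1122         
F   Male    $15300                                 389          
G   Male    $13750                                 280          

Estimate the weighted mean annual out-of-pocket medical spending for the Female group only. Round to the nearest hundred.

12900

Female rows: A, B, C, D
Weighted sum = 4500×187 + 7400×236 + 14450×916 + 16400×431
  = 22892500
Sum of weights = 187 + 236 + 916 + 431 = 1770
Weighted mean = 22892500 / 1770 = 12933.616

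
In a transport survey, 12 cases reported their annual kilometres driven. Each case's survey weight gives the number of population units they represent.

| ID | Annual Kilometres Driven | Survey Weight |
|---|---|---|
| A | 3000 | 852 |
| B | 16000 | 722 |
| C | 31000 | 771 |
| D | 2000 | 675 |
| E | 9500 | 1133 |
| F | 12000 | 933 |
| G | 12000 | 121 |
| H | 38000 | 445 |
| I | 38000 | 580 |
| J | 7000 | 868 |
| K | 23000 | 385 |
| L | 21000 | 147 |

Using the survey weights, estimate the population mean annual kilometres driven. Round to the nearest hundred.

Weighted sum = 3000×852 + 16000×722 + 31000×771 + 2000×675 + 9500×1133 + 12000×933 + 12000×121 + 38000×445 + 38000×580 + 7000×868 + 23000×385 + 21000×147
  = 2556000 + 11552000 + 23901000 + 1350000 + 10763500 + 11196000 + 1452000 + 16910000 + 22040000 + 6076000 + 8855000 + 3087000 = 119738500
Sum of weights = 852 + 722 + 771 + 675 + 1133 + 933 + 121 + 445 + 580 + 868 + 385 + 147 = 7632
Weighted mean = 119738500 / 7632 = 15689.007

15700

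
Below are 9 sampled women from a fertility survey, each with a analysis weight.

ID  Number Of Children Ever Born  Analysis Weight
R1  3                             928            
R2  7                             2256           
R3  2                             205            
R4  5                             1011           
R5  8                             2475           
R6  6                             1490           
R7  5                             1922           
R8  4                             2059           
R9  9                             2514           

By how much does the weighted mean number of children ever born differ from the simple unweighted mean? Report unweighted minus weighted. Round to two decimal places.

-0.83

Unweighted sum = 3 + 7 + 2 + 5 + 8 + 6 + 5 + 4 + 9 = 49
Unweighted mean = 49 / 9 = 5.4444444
Weighted sum = 3×928 + 7×2256 + 2×205 + 5×1011 + 8×2475 + 6×1490 + 5×1922 + 4×2059 + 9×2514
  = 2784 + 15792 + 410 + 5055 + 19800 + 8940 + 9610 + 8236 + 22626 = 93253
Sum of weights = 14860
Weighted mean = 93253 / 14860 = 6.2754374
Difference (unweighted minus weighted) = -0.83099297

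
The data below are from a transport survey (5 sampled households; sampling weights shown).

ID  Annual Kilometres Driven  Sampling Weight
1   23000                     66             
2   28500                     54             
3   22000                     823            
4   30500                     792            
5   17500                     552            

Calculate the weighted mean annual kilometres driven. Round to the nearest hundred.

Weighted sum = 23000×66 + 28500×54 + 22000×823 + 30500×792 + 17500×552
  = 54979000
Sum of weights = 66 + 54 + 823 + 792 + 552 = 2287
Weighted mean = 54979000 / 2287 = 24039.79

24000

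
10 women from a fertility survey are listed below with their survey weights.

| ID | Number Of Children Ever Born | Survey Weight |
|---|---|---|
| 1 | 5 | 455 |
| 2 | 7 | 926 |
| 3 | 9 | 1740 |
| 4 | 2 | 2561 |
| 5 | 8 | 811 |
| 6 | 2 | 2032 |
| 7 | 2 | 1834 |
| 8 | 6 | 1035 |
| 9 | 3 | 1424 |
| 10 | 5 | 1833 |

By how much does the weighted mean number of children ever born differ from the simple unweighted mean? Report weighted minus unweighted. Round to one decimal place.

-0.6

Unweighted sum = 5 + 7 + 9 + 2 + 8 + 2 + 2 + 6 + 3 + 5 = 49
Unweighted mean = 49 / 10 = 4.9
Weighted sum = 5×455 + 7×926 + 9×1740 + 2×2561 + 8×811 + 2×2032 + 2×1834 + 6×1035 + 3×1424 + 5×1833
  = 63406
Sum of weights = 455 + 926 + 1740 + 2561 + 811 + 2032 + 1834 + 1035 + 1424 + 1833 = 14651
Weighted mean = 63406 / 14651 = 4.3277592
Difference (weighted minus unweighted) = -0.5722408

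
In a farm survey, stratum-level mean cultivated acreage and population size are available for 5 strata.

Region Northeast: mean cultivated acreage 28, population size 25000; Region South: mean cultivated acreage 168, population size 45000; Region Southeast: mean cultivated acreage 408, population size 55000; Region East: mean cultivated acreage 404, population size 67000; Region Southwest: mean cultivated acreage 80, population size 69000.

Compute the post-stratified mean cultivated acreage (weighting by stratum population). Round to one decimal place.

Σ Nₕ·x̄ₕ = 28×25000 + 168×45000 + 408×55000 + 404×67000 + 80×69000
  = 700000 + 7560000 + 22440000 + 27068000 + 5520000 = 63288000
Σ Nₕ = 25000 + 45000 + 55000 + 67000 + 69000 = 261000
Overall mean = 63288000 / 261000 = 242.48276

242.5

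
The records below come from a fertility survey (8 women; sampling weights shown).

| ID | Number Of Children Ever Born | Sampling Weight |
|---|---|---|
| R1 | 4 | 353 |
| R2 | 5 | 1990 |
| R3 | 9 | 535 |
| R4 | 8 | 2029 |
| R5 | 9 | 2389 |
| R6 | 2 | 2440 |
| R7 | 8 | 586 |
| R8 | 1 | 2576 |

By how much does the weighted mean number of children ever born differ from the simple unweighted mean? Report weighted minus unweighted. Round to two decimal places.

Unweighted sum = 4 + 5 + 9 + 8 + 9 + 2 + 8 + 1 = 46
Unweighted mean = 46 / 8 = 5.75
Weighted sum = 4×353 + 5×1990 + 9×535 + 8×2029 + 9×2389 + 2×2440 + 8×586 + 1×2576
  = 1412 + 9950 + 4815 + 16232 + 21501 + 4880 + 4688 + 2576 = 66054
Sum of weights = 353 + 1990 + 535 + 2029 + 2389 + 2440 + 586 + 2576 = 12898
Weighted mean = 66054 / 12898 = 5.1212591
Difference (weighted minus unweighted) = -0.62874089

-0.63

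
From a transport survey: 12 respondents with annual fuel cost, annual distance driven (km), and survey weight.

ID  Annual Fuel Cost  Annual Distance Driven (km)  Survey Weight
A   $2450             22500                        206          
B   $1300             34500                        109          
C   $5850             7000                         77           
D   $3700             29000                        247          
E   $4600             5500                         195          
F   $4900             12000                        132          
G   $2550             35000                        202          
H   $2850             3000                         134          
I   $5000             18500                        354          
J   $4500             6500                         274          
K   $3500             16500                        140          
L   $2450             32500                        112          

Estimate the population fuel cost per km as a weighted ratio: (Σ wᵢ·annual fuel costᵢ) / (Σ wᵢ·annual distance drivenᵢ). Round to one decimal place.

Σ wᵢ·y = 2450×206 + 1300×109 + 5850×77 + 3700×247 + 4600×195 + 4900×132 + 2550×202 + 2850×134 + 5000×354 + 4500×274 + 3500×140 + 2450×112
  = 504700 + 141700 + 450450 + 913900 + 897000 + 646800 + 515100 + 381900 + 1770000 + 1233000 + 490000 + 274400 = 8218950
Σ wᵢ·x = 40506000
Ratio = 8218950 / 40506000 = 0.20290698

0.2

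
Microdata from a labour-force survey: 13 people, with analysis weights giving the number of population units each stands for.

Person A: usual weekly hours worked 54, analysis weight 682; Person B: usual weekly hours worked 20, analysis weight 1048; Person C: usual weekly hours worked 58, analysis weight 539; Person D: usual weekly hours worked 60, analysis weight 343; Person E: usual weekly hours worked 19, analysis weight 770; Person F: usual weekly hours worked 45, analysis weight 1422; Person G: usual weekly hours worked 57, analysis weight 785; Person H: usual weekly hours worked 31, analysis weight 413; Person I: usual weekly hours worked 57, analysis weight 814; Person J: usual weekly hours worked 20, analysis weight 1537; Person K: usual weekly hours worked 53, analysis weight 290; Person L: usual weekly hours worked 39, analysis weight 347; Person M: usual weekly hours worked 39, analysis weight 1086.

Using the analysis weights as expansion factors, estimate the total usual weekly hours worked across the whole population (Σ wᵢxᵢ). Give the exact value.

Weighted total = 394193

394193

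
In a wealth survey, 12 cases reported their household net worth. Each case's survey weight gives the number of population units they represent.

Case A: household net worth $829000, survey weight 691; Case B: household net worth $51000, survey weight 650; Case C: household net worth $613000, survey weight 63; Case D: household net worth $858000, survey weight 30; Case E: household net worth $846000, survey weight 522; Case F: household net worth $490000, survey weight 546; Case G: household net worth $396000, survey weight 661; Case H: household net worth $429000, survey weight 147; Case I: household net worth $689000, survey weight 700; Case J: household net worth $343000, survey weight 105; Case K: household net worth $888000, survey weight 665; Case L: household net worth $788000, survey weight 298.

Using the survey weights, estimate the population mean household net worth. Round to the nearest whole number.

600232

Weighted sum = 829000×691 + 51000×650 + 613000×63 + 858000×30 + 846000×522 + 490000×546 + 396000×661 + 429000×147 + 689000×700 + 343000×105 + 888000×665 + 788000×298
  = 3047978000
Sum of weights = 691 + 650 + 63 + 30 + 522 + 546 + 661 + 147 + 700 + 105 + 665 + 298 = 5078
Weighted mean = 3047978000 / 5078 = 600231.98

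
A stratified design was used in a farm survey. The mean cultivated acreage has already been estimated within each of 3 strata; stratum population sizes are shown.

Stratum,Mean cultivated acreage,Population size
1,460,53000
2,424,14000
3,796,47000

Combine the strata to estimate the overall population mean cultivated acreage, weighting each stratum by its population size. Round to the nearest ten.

590

Σ Nₕ·x̄ₕ = 460×53000 + 424×14000 + 796×47000
  = 24380000 + 5936000 + 37412000 = 67728000
Σ Nₕ = 114000
Overall mean = 67728000 / 114000 = 594.10526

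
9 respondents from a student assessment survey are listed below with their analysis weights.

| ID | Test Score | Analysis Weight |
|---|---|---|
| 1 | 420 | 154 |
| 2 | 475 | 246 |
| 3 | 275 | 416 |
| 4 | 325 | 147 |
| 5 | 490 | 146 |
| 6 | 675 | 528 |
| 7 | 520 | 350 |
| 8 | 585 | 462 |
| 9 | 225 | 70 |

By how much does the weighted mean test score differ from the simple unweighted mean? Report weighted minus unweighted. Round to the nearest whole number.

Unweighted sum = 420 + 475 + 275 + 325 + 490 + 675 + 520 + 585 + 225 = 3990
Unweighted mean = 3990 / 9 = 443.33333
Weighted sum = 420×154 + 475×246 + 275×416 + 325×147 + 490×146 + 675×528 + 520×350 + 585×462 + 225×70
  = 64680 + 116850 + 114400 + 47775 + 71540 + 356400 + 182000 + 270270 + 15750 = 1239665
Sum of weights = 2519
Weighted mean = 1239665 / 2519 = 492.12584
Difference (weighted minus unweighted) = 48.79251

49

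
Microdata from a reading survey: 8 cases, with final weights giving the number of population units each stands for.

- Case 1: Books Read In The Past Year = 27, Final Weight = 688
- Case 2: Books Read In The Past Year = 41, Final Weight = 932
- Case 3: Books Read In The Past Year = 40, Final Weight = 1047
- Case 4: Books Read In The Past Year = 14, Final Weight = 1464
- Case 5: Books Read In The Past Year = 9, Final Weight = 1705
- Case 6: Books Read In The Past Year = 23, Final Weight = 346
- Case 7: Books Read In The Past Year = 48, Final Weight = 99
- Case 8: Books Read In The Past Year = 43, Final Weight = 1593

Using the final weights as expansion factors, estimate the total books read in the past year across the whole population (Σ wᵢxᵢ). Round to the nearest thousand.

Weighted total = 27×688 + 41×932 + 40×1047 + 14×1464 + 9×1705 + 23×346 + 48×99 + 43×1593
  = 18576 + 38212 + 41880 + 20496 + 15345 + 7958 + 4752 + 68499 = 215718

216000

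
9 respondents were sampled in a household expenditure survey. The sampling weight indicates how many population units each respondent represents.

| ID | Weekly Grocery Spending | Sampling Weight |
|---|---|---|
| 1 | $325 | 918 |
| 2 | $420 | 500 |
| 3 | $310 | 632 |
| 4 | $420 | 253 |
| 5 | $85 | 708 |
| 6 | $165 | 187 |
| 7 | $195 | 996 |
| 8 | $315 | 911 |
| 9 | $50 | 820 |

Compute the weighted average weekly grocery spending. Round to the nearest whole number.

Weighted sum = 325×918 + 420×500 + 310×632 + 420×253 + 85×708 + 165×187 + 195×996 + 315×911 + 50×820
  = 298350 + 210000 + 195920 + 106260 + 60180 + 30855 + 194220 + 286965 + 41000 = 1423750
Sum of weights = 918 + 500 + 632 + 253 + 708 + 187 + 996 + 911 + 820 = 5925
Weighted mean = 1423750 / 5925 = 240.29536

240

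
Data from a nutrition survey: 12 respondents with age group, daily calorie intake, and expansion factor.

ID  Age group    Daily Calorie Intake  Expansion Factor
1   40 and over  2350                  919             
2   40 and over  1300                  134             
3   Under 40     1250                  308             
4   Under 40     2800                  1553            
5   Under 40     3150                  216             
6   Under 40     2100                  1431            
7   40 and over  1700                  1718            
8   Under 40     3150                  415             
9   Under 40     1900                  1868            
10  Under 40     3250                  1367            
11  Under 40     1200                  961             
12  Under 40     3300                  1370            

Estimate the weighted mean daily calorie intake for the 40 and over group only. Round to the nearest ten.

40 and over rows: 1, 2, 7
Weighted sum = 2350×919 + 1300×134 + 1700×1718
  = 2159650 + 174200 + 2920600 = 5254450
Sum of weights = 919 + 134 + 1718 = 2771
Weighted mean = 5254450 / 2771 = 1896.2288

1900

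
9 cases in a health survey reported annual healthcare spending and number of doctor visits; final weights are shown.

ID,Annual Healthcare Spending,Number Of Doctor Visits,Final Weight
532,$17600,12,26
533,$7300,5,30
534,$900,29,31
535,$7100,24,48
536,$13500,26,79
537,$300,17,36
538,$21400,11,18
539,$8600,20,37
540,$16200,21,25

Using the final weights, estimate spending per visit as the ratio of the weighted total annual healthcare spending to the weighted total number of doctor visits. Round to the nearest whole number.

486

Σ wᵢ·y = 17600×26 + 7300×30 + 900×31 + 7100×48 + 13500×79 + 300×36 + 21400×18 + 8600×37 + 16200×25
  = 457600 + 219000 + 27900 + 340800 + 1066500 + 10800 + 385200 + 318200 + 405000 = 3231000
Σ wᵢ·x = 12×26 + 5×30 + 29×31 + 24×48 + 26×79 + 17×36 + 11×18 + 20×37 + 21×25
  = 312 + 150 + 899 + 1152 + 2054 + 612 + 198 + 740 + 525 = 6642
Ratio = 3231000 / 6642 = 486.44986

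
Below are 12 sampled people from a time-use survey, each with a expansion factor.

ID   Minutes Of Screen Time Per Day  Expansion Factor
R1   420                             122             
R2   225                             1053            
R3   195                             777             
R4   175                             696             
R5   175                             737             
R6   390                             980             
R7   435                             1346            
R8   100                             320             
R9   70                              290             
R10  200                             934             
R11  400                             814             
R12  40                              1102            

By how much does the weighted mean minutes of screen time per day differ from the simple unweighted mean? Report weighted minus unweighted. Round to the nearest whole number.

Unweighted sum = 420 + 225 + 195 + 175 + 175 + 390 + 435 + 100 + 70 + 200 + 400 + 40 = 2825
Unweighted mean = 2825 / 12 = 235.41667
Weighted sum = 420×122 + 225×1053 + 195×777 + 175×696 + 175×737 + 390×980 + 435×1346 + 100×320 + 70×290 + 200×934 + 400×814 + 40×1102
  = 2266945
Sum of weights = 122 + 1053 + 777 + 696 + 737 + 980 + 1346 + 320 + 290 + 934 + 814 + 1102 = 9171
Weighted mean = 2266945 / 9171 = 247.18624
Difference (weighted minus unweighted) = 11.769573

12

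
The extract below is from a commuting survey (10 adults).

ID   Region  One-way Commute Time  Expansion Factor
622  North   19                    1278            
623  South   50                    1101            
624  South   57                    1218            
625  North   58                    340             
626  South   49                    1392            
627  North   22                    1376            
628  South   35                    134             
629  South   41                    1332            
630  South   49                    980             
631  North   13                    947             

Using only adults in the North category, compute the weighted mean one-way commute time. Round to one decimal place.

North rows: 622, 625, 627, 631
Weighted sum = 19×1278 + 58×340 + 22×1376 + 13×947
  = 24282 + 19720 + 30272 + 12311 = 86585
Sum of weights = 1278 + 340 + 1376 + 947 = 3941
Weighted mean = 86585 / 3941 = 21.970312

22.0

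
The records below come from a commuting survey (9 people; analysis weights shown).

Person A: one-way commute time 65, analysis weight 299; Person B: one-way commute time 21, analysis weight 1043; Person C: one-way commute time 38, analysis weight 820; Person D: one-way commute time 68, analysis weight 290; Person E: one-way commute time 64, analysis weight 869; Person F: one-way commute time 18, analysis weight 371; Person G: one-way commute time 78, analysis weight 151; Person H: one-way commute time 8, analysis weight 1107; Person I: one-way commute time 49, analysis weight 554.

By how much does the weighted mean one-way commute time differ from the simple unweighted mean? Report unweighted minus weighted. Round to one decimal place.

8.7

Unweighted sum = 65 + 21 + 38 + 68 + 64 + 18 + 78 + 8 + 49 = 409
Unweighted mean = 409 / 9 = 45.444444
Weighted sum = 65×299 + 21×1043 + 38×820 + 68×290 + 64×869 + 18×371 + 78×151 + 8×1107 + 49×554
  = 19435 + 21903 + 31160 + 19720 + 55616 + 6678 + 11778 + 8856 + 27146 = 202292
Sum of weights = 5504
Weighted mean = 202292 / 5504 = 36.753634
Difference (unweighted minus weighted) = 8.6908107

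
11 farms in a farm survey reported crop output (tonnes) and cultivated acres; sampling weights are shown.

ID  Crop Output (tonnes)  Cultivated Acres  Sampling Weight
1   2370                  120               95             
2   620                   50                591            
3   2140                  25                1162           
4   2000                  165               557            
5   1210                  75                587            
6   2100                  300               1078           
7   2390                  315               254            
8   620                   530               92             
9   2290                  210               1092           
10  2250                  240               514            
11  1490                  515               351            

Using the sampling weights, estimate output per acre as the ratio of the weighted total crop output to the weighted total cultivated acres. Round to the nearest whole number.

10

Σ wᵢ·y = 2370×95 + 620×591 + 2140×1162 + 2000×557 + 1210×587 + 2100×1078 + 2390×254 + 620×92 + 2290×1092 + 2250×514 + 1490×351
  = 225150 + 366420 + 2486680 + 1114000 + 710270 + 2263800 + 607060 + 57040 + 2500680 + 1156500 + 522990 = 12010590
Σ wᵢ·x = 120×95 + 50×591 + 25×1162 + 165×557 + 75×587 + 300×1078 + 315×254 + 530×92 + 210×1092 + 240×514 + 515×351
  = 11400 + 29550 + 29050 + 91905 + 44025 + 323400 + 80010 + 48760 + 229320 + 123360 + 180765 = 1191545
Ratio = 12010590 / 1191545 = 10.079846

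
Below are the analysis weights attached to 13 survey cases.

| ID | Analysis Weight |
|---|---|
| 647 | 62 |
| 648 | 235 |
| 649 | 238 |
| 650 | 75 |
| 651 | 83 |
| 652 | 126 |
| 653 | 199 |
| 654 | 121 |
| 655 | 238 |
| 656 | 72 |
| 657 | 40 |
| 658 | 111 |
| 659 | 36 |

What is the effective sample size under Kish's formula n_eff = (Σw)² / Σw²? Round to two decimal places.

Σ wᵢ = 1636
Σ wᵢ² = 275390
n_eff = 1636² / 275390 = 2676496 / 275390 = 9.7189295

9.72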